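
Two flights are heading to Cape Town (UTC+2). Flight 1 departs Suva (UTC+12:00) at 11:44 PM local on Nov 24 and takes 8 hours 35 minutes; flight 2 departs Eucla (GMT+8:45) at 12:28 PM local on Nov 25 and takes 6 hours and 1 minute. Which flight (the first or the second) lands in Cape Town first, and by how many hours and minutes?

Flight 1 in UTC: 11:44 PM − 12:00 = 11:44 AM on Nov 24.
+8 hours and 35 minutes → arrive 8:19 PM UTC on Nov 24.
Flight 2 in UTC: 12:28 PM − 8:45 = 3:43 AM on Nov 25.
+6 hours and 1 minute → arrive 9:44 AM UTC on Nov 25.
Flight 1 lands earlier by 13 hours 25 minutes.

the first, by 13 hours 25 minutes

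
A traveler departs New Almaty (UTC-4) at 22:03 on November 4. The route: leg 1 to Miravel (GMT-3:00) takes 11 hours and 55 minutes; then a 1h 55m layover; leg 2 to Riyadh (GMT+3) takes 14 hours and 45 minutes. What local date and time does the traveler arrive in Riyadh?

09:38 on November 6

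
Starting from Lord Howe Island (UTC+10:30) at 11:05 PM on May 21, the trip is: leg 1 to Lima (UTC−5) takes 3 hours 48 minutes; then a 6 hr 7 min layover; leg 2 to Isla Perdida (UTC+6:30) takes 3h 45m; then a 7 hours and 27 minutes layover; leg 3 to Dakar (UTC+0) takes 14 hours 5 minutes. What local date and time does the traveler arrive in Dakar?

11:47 PM on May 22

Convert departure to UTC: 11:05 PM − 10:30 = 12:35 PM UTC on May 21.
Add 3 hours 48 minutes leg 1 → 4:23 PM UTC.
Add 6 hours 7 minutes layover in Lima → 10:30 PM UTC.
Add 3 hours 45 minutes leg 2 → 2:15 AM UTC (May 22).
Add 7 hours and 27 minutes layover in Isla Perdida → 9:42 AM UTC.
Add 14 hours 5 minutes leg 3 → 11:47 PM UTC.
Dakar is UTC+0, so local arrival is the same: 11:47 PM on May 22.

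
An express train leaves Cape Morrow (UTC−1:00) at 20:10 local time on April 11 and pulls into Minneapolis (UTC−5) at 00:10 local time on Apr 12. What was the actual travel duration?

8 hours

Departure in UTC: 20:10 + 1:00 = 21:10 on Apr 11.
Arrival in UTC: 00:10 + 5:00 = 05:10 on Apr 12.
Elapsed = 05:10 − 21:10 (+1 day) = 8 hours.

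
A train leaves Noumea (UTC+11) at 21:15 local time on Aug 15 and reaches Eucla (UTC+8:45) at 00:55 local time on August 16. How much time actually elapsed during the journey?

Departure in UTC: 21:15 − 11:00 = 10:15 on Aug 15.
Arrival in UTC: 00:55 − 8:45 = 16:10 on Aug 15.
Elapsed = 16:10 − 10:15 = 5 hours 55 minutes.

5 hours 55 minutes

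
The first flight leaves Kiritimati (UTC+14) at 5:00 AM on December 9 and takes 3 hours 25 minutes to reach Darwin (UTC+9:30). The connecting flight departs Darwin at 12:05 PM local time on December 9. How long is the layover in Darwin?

8 hours 10 minutes

Convert departure to UTC: 5:00 AM − 14:00 = 3:00 PM UTC on Dec 8.
Add 3 hours and 25 minutes flight time → 6:25 PM UTC.
Darwin is UTC+9:30, so local arrival = 6:25 PM + 9:30 = 3:55 AM on Dec 9.
Layover = 12:05 PM − 3:55 AM = 8 hours 10 minutes.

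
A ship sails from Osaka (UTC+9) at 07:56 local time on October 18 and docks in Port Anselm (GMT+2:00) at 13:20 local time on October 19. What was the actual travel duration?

36 hours 24 minutes

Port Anselm is 7:00 behind Osaka.
Clock-face elapsed time (ignoring zones) is 29 hours 24 minutes.
Actual elapsed = 29 hours 24 minutes + 7:00 = 36 hours 24 minutes.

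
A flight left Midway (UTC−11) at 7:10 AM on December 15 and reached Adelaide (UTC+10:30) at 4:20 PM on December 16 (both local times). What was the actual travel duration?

11 hours 40 minutes

Adelaide is 21:30 ahead of Midway.
Clock-face elapsed time (ignoring zones) is 33 hours 10 minutes.
Actual elapsed = 33 hours 10 minutes − 21:30 = 11 hours 40 minutes.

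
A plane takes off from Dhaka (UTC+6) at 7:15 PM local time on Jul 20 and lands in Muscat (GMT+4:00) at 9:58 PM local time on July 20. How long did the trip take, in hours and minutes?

Departure in UTC: 7:15 PM − 6:00 = 1:15 PM on Jul 20.
Arrival in UTC: 9:58 PM − 4:00 = 5:58 PM on Jul 20.
Elapsed = 5:58 PM − 1:15 PM = 4 hours 43 minutes.

4 hours 43 minutes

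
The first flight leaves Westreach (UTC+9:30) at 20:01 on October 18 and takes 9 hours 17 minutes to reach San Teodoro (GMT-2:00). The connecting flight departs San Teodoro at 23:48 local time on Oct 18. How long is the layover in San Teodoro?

6 hours

Convert departure to UTC: 20:01 − 9:30 = 10:31 UTC on Oct 18.
Add 9 hours and 17 minutes flight time → 19:48 UTC.
San Teodoro is UTC−2:00, so local arrival = 19:48 − 2:00 = 17:48 on Oct 18.
Layover = 23:48 − 17:48 = 6 hours.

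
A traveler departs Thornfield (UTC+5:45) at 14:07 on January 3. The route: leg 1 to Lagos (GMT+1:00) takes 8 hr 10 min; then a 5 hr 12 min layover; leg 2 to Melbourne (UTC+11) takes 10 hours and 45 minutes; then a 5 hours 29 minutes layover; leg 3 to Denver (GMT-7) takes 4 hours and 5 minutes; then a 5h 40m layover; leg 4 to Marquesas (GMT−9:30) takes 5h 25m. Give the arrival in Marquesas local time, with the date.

19:38 on Jan 4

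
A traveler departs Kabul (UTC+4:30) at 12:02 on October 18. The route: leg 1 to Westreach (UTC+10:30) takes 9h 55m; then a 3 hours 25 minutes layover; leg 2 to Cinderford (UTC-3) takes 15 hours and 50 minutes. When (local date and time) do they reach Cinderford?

Convert departure to UTC: 12:02 − 4:30 = 07:32 UTC on Oct 18.
Add 9 hours 55 minutes leg 1 → 17:27 UTC.
Add 3 hours 25 minutes layover in Westreach → 20:52 UTC.
Add 15 hours 50 minutes leg 2 → 12:42 UTC (Oct 19).
Cinderford is UTC−3:00, so local arrival = 12:42 − 3:00 = 09:42 on Oct 19.

09:42 on Oct 19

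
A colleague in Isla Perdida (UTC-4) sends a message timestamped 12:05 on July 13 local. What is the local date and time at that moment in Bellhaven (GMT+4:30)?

Bellhaven is 8:30 ahead of Isla Perdida.
Shift by the zone difference: 12:05 + 8:30 = 20:35 on Jul 13 in Bellhaven.

20:35 on Jul 13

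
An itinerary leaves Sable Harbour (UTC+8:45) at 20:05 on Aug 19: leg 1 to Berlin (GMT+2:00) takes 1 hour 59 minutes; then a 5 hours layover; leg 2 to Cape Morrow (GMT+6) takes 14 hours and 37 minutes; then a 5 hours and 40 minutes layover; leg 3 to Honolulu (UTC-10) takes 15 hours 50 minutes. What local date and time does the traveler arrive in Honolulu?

20:26 on August 20

Convert departure to UTC: 20:05 − 8:45 = 11:20 UTC on Aug 19.
Add 1 hour and 59 minutes leg 1 → 13:19 UTC.
Add 5 hours layover in Berlin → 18:19 UTC.
Add 14 hours and 37 minutes leg 2 → 08:56 UTC (Aug 20).
Add 5 hours 40 minutes layover in Cape Morrow → 14:36 UTC.
Add 15 hours and 50 minutes leg 3 → 06:26 UTC (Aug 21).
Honolulu is UTC−10:00, so local arrival = 06:26 − 10:00 = 20:26 on Aug 20.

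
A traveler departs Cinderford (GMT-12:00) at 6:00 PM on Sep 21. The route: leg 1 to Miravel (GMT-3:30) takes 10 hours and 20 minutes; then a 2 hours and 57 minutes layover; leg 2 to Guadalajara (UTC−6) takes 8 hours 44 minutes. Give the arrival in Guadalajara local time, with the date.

10:01 PM on September 22

Convert departure to UTC: 6:00 PM + 12:00 = 6:00 AM UTC on Sep 22.
Add 10 hours 20 minutes leg 1 → 4:20 PM UTC.
Add 2 hours 57 minutes layover in Miravel → 7:17 PM UTC.
Add 8 hours and 44 minutes leg 2 → 4:01 AM UTC (Sep 23).
Guadalajara is UTC−6:00, so local arrival = 4:01 AM − 6:00 = 10:01 PM on Sep 22.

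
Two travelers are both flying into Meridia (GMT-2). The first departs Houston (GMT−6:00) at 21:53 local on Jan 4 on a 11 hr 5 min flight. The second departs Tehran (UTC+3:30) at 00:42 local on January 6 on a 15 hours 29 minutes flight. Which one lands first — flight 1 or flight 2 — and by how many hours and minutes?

Flight 1 in UTC: 21:53 + 6:00 = 03:53 on Jan 5.
+11 hours 5 minutes → arrive 14:58 UTC on Jan 5.
Flight 2 in UTC: 00:42 − 3:30 = 21:12 on Jan 5.
+15 hours and 29 minutes → arrive 12:41 UTC on Jan 6.
Flight 1 lands earlier by 21 hours 43 minutes.

the first, by 21 hours 43 minutes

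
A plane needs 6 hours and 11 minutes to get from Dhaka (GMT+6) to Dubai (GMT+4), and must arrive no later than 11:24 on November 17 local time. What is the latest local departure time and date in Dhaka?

07:13 on November 17

Target arrival in UTC: 11:24 − 4:00 = 07:24 on Nov 17.
Subtract 6 hours and 11 minutes → departure 01:13 UTC on Nov 17.
Dhaka is UTC+6:00: 01:13 + 6:00 = 07:13 on Nov 17.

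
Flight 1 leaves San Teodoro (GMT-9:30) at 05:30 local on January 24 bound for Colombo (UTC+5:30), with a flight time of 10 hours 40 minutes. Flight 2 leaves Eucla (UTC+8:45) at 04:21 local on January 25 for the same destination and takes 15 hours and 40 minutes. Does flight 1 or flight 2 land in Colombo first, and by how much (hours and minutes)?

Flight 1 in UTC: 05:30 + 9:30 = 15:00 on Jan 24.
+10 hours 40 minutes → arrive 01:40 UTC on Jan 25.
Flight 2 in UTC: 04:21 − 8:45 = 19:36 on Jan 24.
+15 hours and 40 minutes → arrive 11:16 UTC on Jan 25.
Flight 1 lands earlier by 9 hours 36 minutes.

the first, by 9 hours 36 minutes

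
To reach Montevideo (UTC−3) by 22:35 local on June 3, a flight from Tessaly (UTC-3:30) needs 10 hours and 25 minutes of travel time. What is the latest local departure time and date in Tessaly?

Target arrival in UTC: 22:35 + 3:00 = 01:35 on Jun 4.
Subtract 10 hours and 25 minutes → departure 15:10 UTC on Jun 3.
Tessaly is UTC−3:30: 15:10 − 3:30 = 11:40 on Jun 3.

11:40 on June 3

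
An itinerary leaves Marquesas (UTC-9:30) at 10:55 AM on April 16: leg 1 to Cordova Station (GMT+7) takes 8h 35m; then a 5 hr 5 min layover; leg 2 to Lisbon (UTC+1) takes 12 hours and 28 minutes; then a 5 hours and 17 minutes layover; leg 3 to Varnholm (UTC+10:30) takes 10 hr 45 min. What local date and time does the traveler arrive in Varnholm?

1:05 AM on April 19

Convert departure to UTC: 10:55 AM + 9:30 = 8:25 PM UTC on Apr 16.
Add 8 hours 35 minutes leg 1 → 5:00 AM UTC (Apr 17).
Add 5 hours 5 minutes layover in Cordova Station → 10:05 AM UTC.
Add 12 hours 28 minutes leg 2 → 10:33 PM UTC.
Add 5 hours and 17 minutes layover in Lisbon → 3:50 AM UTC (Apr 18).
Add 10 hours 45 minutes leg 3 → 2:35 PM UTC.
Varnholm is UTC+10:30, so local arrival = 2:35 PM + 10:30 = 1:05 AM on Apr 19.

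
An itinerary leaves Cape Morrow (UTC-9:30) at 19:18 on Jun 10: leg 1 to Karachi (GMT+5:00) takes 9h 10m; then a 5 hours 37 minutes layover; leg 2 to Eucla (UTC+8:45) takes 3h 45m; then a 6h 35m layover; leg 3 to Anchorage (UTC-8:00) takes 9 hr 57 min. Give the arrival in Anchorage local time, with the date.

Convert departure to UTC: 19:18 + 9:30 = 04:48 UTC on Jun 11.
Add 9 hours and 10 minutes leg 1 → 13:58 UTC.
Add 5 hours 37 minutes layover in Karachi → 19:35 UTC.
Add 3 hours 45 minutes leg 2 → 23:20 UTC.
Add 6 hours 35 minutes layover in Eucla → 05:55 UTC (Jun 12).
Add 9 hours 57 minutes leg 3 → 15:52 UTC.
Anchorage is UTC−8:00, so local arrival = 15:52 − 8:00 = 07:52 on Jun 12.

07:52 on June 12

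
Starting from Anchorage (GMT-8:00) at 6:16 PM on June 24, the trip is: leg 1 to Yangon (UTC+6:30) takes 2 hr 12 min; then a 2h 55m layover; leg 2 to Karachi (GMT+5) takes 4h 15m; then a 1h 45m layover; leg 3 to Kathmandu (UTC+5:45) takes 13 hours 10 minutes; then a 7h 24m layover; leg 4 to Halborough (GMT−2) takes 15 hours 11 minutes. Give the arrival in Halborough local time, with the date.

11:08 PM on June 26

Convert departure to UTC: 6:16 PM + 8:00 = 2:16 AM UTC on Jun 25.
Add 2 hours and 12 minutes leg 1 → 4:28 AM UTC.
Add 2 hours 55 minutes layover in Yangon → 7:23 AM UTC.
Add 4 hours 15 minutes leg 2 → 11:38 AM UTC.
Add 1 hour and 45 minutes layover in Karachi → 1:23 PM UTC.
Add 13 hours 10 minutes leg 3 → 2:33 AM UTC (Jun 26).
Add 7 hours and 24 minutes layover in Kathmandu → 9:57 AM UTC.
Add 15 hours 11 minutes leg 4 → 1:08 AM UTC (Jun 27).
Halborough is UTC−2:00, so local arrival = 1:08 AM − 2:00 = 11:08 PM on Jun 26.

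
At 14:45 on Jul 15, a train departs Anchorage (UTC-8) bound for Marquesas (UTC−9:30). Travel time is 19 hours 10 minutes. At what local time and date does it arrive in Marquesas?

08:25 on Jul 16

Convert departure to UTC: 14:45 + 8:00 = 22:45 UTC on Jul 15.
Add 19 hours and 10 minutes travel time → 17:55 UTC (Jul 16).
Marquesas is UTC−9:30, so local arrival = 17:55 − 9:30 = 08:25 on Jul 16.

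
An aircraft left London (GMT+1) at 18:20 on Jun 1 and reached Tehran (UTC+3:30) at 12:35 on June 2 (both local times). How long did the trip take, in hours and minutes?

Departure in UTC: 18:20 − 1:00 = 17:20 on Jun 1.
Arrival in UTC: 12:35 − 3:30 = 09:05 on Jun 2.
Elapsed = 09:05 − 17:20 (+1 day) = 15 hours 45 minutes.

15 hours 45 minutes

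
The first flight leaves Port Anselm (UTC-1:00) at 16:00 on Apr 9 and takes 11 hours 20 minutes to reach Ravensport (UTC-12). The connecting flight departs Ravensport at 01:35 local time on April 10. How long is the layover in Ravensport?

9 hours 15 minutes

Convert departure to UTC: 16:00 + 1:00 = 17:00 UTC on Apr 9.
Add 11 hours and 20 minutes flight time → 04:20 UTC (Apr 10).
Ravensport is UTC−12:00, so local arrival = 04:20 − 12:00 = 16:20 on Apr 9.
Layover = 01:35 − 16:20 (+1 day) = 9 hours 15 minutes.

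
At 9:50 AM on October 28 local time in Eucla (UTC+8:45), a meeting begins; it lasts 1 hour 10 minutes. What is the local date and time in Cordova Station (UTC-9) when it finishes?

5:15 PM on October 27

Cordova Station is 17:45 behind Eucla.
After 1 hour 10 minutes it is 11:00 AM in Eucla.
Shift by the zone difference: 11:00 AM − 17:45 = 5:15 PM on Oct 27 in Cordova Station.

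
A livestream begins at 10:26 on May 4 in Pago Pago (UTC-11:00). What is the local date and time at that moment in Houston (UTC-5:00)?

Houston is 6:00 ahead of Pago Pago.
Shift by the zone difference: 10:26 + 6:00 = 16:26 on May 4 in Houston.

16:26 on May 4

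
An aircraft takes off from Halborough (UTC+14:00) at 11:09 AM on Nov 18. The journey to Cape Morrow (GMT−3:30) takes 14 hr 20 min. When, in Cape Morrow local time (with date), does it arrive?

7:59 AM on November 18

Cape Morrow is 17:30 behind Halborough.
After 14 hours and 20 minutes it is 1:29 AM (Nov 19) in Halborough.
Shift by the zone difference: 1:29 AM − 17:30 = 7:59 AM on Nov 18 in Cape Morrow.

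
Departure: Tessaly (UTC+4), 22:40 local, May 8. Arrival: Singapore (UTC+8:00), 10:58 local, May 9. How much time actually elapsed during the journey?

Departure in UTC: 22:40 − 4:00 = 18:40 on May 8.
Arrival in UTC: 10:58 − 8:00 = 02:58 on May 9.
Elapsed = 02:58 − 18:40 (+1 day) = 8 hours 18 minutes.

8 hours 18 minutes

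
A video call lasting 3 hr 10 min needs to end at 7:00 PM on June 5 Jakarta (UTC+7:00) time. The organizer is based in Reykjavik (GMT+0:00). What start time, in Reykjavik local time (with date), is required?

Target end time in UTC: 7:00 PM − 7:00 = 12:00 PM on Jun 5.
Subtract 3 hours 10 minutes → start 8:50 AM UTC on Jun 5.
Reykjavik is UTC+0, so start is 8:50 AM on Jun 5.

8:50 AM on Jun 5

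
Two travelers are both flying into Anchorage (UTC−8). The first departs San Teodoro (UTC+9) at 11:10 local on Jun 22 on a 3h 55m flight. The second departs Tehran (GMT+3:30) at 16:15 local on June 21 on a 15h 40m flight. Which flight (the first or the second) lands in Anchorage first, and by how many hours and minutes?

Flight 1 in UTC: 11:10 − 9:00 = 02:10 on Jun 22.
+3 hours 55 minutes → arrive 06:05 UTC on Jun 22.
Flight 2 in UTC: 16:15 − 3:30 = 12:45 on Jun 21.
+15 hours and 40 minutes → arrive 04:25 UTC on Jun 22.
Flight 2 lands earlier by 1 hour 40 minutes.

the second, by 1 hour 40 minutes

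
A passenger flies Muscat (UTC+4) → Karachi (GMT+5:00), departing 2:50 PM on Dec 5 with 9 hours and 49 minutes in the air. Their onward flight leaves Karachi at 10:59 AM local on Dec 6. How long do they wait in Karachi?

Convert departure to UTC: 2:50 PM − 4:00 = 10:50 AM UTC on Dec 5.
Add 9 hours 49 minutes flight time → 8:39 PM UTC.
Karachi is UTC+5:00, so local arrival = 8:39 PM + 5:00 = 1:39 AM on Dec 6.
Layover = 10:59 AM − 1:39 AM = 9 hours 20 minutes.

9 hours 20 minutes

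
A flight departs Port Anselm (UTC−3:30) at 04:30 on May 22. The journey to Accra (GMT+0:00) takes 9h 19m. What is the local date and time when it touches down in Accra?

17:19 on May 22

Convert departure to UTC: 04:30 + 3:30 = 08:00 UTC on May 22.
Add 9 hours 19 minutes travel time → 17:19 UTC.
Accra is UTC+0, so local arrival is the same: 17:19 on May 22.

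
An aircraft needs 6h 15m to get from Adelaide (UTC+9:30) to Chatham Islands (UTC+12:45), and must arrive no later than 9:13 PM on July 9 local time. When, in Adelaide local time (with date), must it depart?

Target arrival in UTC: 9:13 PM − 12:45 = 8:28 AM on Jul 9.
Subtract 6 hours 15 minutes → departure 2:13 AM UTC on Jul 9.
Adelaide is UTC+9:30: 2:13 AM + 9:30 = 11:43 AM on Jul 9.

11:43 AM on July 9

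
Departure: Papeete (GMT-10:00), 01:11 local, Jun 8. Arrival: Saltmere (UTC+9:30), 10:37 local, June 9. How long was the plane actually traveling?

Saltmere is 19:30 ahead of Papeete.
Clock-face elapsed time (ignoring zones) is 33 hours 26 minutes.
Actual elapsed = 33 hours 26 minutes − 19:30 = 13 hours 56 minutes.

13 hours 56 minutes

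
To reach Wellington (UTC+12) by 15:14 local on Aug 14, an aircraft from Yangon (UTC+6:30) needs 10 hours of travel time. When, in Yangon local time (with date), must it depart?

Target arrival in UTC: 15:14 − 12:00 = 03:14 on Aug 14.
Subtract 10 hours → departure 17:14 UTC on Aug 13.
Yangon is UTC+6:30: 17:14 + 6:30 = 23:44 on Aug 13.

23:44 on Aug 13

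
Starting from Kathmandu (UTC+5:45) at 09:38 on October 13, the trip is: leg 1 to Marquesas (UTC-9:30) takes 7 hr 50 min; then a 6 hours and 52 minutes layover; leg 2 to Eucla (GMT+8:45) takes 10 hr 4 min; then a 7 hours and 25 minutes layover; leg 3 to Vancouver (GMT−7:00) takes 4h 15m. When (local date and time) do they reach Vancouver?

09:19 on October 14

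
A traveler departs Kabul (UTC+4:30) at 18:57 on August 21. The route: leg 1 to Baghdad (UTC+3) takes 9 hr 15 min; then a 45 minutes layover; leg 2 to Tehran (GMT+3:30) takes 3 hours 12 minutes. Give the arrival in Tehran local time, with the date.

Convert departure to UTC: 18:57 − 4:30 = 14:27 UTC on Aug 21.
Add 9 hours 15 minutes leg 1 → 23:42 UTC.
Add 45 minutes layover in Baghdad → 00:27 UTC (Aug 22).
Add 3 hours 12 minutes leg 2 → 03:39 UTC.
Tehran is UTC+3:30, so local arrival = 03:39 + 3:30 = 07:09 on Aug 22.

07:09 on August 22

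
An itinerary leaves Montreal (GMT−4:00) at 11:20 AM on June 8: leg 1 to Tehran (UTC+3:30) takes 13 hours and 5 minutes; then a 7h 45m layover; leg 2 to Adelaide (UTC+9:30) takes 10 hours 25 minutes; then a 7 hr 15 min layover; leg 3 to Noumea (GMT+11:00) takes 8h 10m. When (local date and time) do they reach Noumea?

1:00 AM on Jun 11

Convert departure to UTC: 11:20 AM + 4:00 = 3:20 PM UTC on Jun 8.
Add 13 hours 5 minutes leg 1 → 4:25 AM UTC (Jun 9).
Add 7 hours 45 minutes layover in Tehran → 12:10 PM UTC.
Add 10 hours 25 minutes leg 2 → 10:35 PM UTC.
Add 7 hours 15 minutes layover in Adelaide → 5:50 AM UTC (Jun 10).
Add 8 hours 10 minutes leg 3 → 2:00 PM UTC.
Noumea is UTC+11:00, so local arrival = 2:00 PM + 11:00 = 1:00 AM on Jun 11.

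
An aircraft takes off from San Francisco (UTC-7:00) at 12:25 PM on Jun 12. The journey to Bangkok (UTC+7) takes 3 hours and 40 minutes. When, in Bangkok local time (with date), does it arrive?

Convert departure to UTC: 12:25 PM + 7:00 = 7:25 PM UTC on Jun 12.
Add 3 hours and 40 minutes travel time → 11:05 PM UTC.
Bangkok is UTC+7:00, so local arrival = 11:05 PM + 7:00 = 6:05 AM on Jun 13.

6:05 AM on June 13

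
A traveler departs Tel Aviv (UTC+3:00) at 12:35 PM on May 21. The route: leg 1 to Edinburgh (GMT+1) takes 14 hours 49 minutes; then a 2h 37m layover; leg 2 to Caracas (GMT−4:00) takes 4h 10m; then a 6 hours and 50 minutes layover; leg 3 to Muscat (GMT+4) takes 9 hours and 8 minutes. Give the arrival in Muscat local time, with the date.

Convert departure to UTC: 12:35 PM − 3:00 = 9:35 AM UTC on May 21.
Add 14 hours 49 minutes leg 1 → 12:24 AM UTC (May 22).
Add 2 hours and 37 minutes layover in Edinburgh → 3:01 AM UTC.
Add 4 hours and 10 minutes leg 2 → 7:11 AM UTC.
Add 6 hours and 50 minutes layover in Caracas → 2:01 PM UTC.
Add 9 hours and 8 minutes leg 3 → 11:09 PM UTC.
Muscat is UTC+4:00, so local arrival = 11:09 PM + 4:00 = 3:09 AM on May 23.

3:09 AM on May 23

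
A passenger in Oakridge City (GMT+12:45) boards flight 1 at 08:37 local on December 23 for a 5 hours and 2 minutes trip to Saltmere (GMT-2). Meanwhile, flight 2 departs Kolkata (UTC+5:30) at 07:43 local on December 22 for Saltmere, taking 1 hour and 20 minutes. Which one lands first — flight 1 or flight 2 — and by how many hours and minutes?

Flight 1 in UTC: 08:37 − 12:45 = 19:52 on Dec 22.
+5 hours 2 minutes → arrive 00:54 UTC on Dec 23.
Flight 2 in UTC: 07:43 − 5:30 = 02:13 on Dec 22.
+1 hour 20 minutes → arrive 03:33 UTC on Dec 22.
Flight 2 lands earlier by 21 hours 21 minutes.

the second, by 21 hours 21 minutes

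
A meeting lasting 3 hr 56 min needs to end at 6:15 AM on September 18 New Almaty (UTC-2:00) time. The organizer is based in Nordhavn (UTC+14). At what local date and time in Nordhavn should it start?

6:19 PM on Sep 18

Target end time in UTC: 6:15 AM + 2:00 = 8:15 AM on Sep 18.
Subtract 3 hours and 56 minutes → start 4:19 AM UTC on Sep 18.
Nordhavn is UTC+14:00: 4:19 AM + 14:00 = 6:19 PM on Sep 18.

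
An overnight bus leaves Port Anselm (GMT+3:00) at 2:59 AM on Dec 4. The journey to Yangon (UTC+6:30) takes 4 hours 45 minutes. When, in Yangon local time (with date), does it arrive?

Convert departure to UTC: 2:59 AM − 3:00 = 11:59 PM UTC on Dec 3.
Add 4 hours 45 minutes travel time → 4:44 AM UTC (Dec 4).
Yangon is UTC+6:30, so local arrival = 4:44 AM + 6:30 = 11:14 AM on Dec 4.

11:14 AM on Dec 4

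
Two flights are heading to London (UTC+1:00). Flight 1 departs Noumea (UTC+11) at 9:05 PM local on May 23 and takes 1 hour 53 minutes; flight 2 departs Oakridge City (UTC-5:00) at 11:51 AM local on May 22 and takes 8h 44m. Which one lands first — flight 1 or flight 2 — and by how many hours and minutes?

Flight 1 in UTC: 9:05 PM − 11:00 = 10:05 AM on May 23.
+1 hour and 53 minutes → arrive 11:58 AM UTC on May 23.
Flight 2 in UTC: 11:51 AM + 5:00 = 4:51 PM on May 22.
+8 hours and 44 minutes → arrive 1:35 AM UTC on May 23.
Flight 2 lands earlier by 10 hours 23 minutes.

the second, by 10 hours 23 minutes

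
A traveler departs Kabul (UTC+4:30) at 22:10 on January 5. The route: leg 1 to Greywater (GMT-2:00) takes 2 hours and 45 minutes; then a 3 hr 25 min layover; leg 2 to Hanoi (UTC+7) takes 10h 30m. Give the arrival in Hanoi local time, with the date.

17:20 on January 6

Convert departure to UTC: 22:10 − 4:30 = 17:40 UTC on Jan 5.
Add 2 hours 45 minutes leg 1 → 20:25 UTC.
Add 3 hours 25 minutes layover in Greywater → 23:50 UTC.
Add 10 hours 30 minutes leg 2 → 10:20 UTC (Jan 6).
Hanoi is UTC+7:00, so local arrival = 10:20 + 7:00 = 17:20 on Jan 6.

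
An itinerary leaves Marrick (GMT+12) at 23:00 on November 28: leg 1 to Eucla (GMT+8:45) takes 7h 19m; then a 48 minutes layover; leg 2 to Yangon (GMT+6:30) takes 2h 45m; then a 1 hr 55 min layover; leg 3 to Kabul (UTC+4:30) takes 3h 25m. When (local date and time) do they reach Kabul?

Convert departure to UTC: 23:00 − 12:00 = 11:00 UTC on Nov 28.
Add 7 hours 19 minutes leg 1 → 18:19 UTC.
Add 48 minutes layover in Eucla → 19:07 UTC.
Add 2 hours 45 minutes leg 2 → 21:52 UTC.
Add 1 hour and 55 minutes layover in Yangon → 23:47 UTC.
Add 3 hours and 25 minutes leg 3 → 03:12 UTC (Nov 29).
Kabul is UTC+4:30, so local arrival = 03:12 + 4:30 = 07:42 on Nov 29.

07:42 on November 29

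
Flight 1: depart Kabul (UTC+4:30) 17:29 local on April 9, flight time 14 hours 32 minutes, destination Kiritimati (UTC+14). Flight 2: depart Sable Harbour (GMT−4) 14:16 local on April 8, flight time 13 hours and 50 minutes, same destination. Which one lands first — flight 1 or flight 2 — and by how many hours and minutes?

Flight 1 in UTC: 17:29 − 4:30 = 12:59 on Apr 9.
+14 hours 32 minutes → arrive 03:31 UTC on Apr 10.
Flight 2 in UTC: 14:16 + 4:00 = 18:16 on Apr 8.
+13 hours and 50 minutes → arrive 08:06 UTC on Apr 9.
Flight 2 lands earlier by 19 hours 25 minutes.

the second, by 19 hours 25 minutes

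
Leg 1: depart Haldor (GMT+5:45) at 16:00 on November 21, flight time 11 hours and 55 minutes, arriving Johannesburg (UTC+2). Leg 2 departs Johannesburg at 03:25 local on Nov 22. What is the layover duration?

3 hours 15 minutes

Convert departure to UTC: 16:00 − 5:45 = 10:15 UTC on Nov 21.
Add 11 hours and 55 minutes flight time → 22:10 UTC.
Johannesburg is UTC+2:00, so local arrival = 22:10 + 2:00 = 00:10 on Nov 22.
Layover = 03:25 − 00:10 = 3 hours 15 minutes.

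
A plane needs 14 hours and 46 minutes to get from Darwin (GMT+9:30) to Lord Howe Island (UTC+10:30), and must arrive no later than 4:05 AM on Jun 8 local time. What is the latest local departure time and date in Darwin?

12:19 PM on June 7

Target arrival in UTC: 4:05 AM − 10:30 = 5:35 PM on Jun 7.
Subtract 14 hours and 46 minutes → departure 2:49 AM UTC on Jun 7.
Darwin is UTC+9:30: 2:49 AM + 9:30 = 12:19 PM on Jun 7.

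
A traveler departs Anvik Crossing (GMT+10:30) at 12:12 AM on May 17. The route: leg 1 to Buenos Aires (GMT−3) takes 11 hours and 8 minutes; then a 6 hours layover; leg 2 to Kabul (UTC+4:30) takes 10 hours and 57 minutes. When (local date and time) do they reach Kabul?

10:17 PM on May 17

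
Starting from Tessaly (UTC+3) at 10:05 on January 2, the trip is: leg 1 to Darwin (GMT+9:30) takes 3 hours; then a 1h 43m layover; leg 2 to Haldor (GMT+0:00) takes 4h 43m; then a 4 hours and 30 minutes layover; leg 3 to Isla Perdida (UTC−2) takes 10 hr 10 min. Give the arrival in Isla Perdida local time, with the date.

05:11 on January 3

Convert departure to UTC: 10:05 − 3:00 = 07:05 UTC on Jan 2.
Add 3 hours leg 1 → 10:05 UTC.
Add 1 hour 43 minutes layover in Darwin → 11:48 UTC.
Add 4 hours 43 minutes leg 2 → 16:31 UTC.
Add 4 hours and 30 minutes layover in Haldor → 21:01 UTC.
Add 10 hours and 10 minutes leg 3 → 07:11 UTC (Jan 3).
Isla Perdida is UTC−2:00, so local arrival = 07:11 − 2:00 = 05:11 on Jan 3.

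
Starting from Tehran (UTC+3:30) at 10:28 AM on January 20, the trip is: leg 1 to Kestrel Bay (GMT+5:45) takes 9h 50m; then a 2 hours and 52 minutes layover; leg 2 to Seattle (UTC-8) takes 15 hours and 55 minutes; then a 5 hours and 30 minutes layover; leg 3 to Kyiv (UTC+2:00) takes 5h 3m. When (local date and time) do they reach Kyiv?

Convert departure to UTC: 10:28 AM − 3:30 = 6:58 AM UTC on Jan 20.
Add 9 hours and 50 minutes leg 1 → 4:48 PM UTC.
Add 2 hours and 52 minutes layover in Kestrel Bay → 7:40 PM UTC.
Add 15 hours 55 minutes leg 2 → 11:35 AM UTC (Jan 21).
Add 5 hours 30 minutes layover in Seattle → 5:05 PM UTC.
Add 5 hours 3 minutes leg 3 → 10:08 PM UTC.
Kyiv is UTC+2:00, so local arrival = 10:08 PM + 2:00 = 12:08 AM on Jan 22.

12:08 AM on January 22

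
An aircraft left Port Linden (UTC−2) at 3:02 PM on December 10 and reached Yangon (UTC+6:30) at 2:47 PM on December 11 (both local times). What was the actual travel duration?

15 hours 15 minutes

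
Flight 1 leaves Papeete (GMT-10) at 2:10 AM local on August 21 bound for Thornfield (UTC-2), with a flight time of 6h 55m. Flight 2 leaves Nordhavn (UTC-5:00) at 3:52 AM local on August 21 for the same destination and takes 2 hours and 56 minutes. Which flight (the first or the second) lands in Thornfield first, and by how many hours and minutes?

Flight 1 in UTC: 2:10 AM + 10:00 = 12:10 PM on Aug 21.
+6 hours and 55 minutes → arrive 7:05 PM UTC on Aug 21.
Flight 2 in UTC: 3:52 AM + 5:00 = 8:52 AM on Aug 21.
+2 hours 56 minutes → arrive 11:48 AM UTC on Aug 21.
Flight 2 lands earlier by 7 hours 17 minutes.

the second, by 7 hours 17 minutes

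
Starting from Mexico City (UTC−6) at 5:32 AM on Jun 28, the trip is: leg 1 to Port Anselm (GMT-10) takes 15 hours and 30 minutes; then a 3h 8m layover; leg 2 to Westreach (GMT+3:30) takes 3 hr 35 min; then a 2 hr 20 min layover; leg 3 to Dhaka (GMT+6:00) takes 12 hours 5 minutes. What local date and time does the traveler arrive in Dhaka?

Convert departure to UTC: 5:32 AM + 6:00 = 11:32 AM UTC on Jun 28.
Add 15 hours and 30 minutes leg 1 → 3:02 AM UTC (Jun 29).
Add 3 hours and 8 minutes layover in Port Anselm → 6:10 AM UTC.
Add 3 hours 35 minutes leg 2 → 9:45 AM UTC.
Add 2 hours 20 minutes layover in Westreach → 12:05 PM UTC.
Add 12 hours 5 minutes leg 3 → 12:10 AM UTC (Jun 30).
Dhaka is UTC+6:00, so local arrival = 12:10 AM + 6:00 = 6:10 AM on Jun 30.

6:10 AM on June 30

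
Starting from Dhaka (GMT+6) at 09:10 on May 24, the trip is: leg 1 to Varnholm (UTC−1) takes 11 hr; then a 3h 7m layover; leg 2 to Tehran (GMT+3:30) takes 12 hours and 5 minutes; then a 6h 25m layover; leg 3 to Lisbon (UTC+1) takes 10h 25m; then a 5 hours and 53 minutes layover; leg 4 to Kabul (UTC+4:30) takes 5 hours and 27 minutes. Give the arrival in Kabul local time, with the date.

14:02 on May 26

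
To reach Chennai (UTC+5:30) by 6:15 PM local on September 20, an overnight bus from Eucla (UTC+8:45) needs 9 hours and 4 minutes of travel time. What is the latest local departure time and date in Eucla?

Target arrival in UTC: 6:15 PM − 5:30 = 12:45 PM on Sep 20.
Subtract 9 hours and 4 minutes → departure 3:41 AM UTC on Sep 20.
Eucla is UTC+8:45: 3:41 AM + 8:45 = 12:26 PM on Sep 20.

12:26 PM on September 20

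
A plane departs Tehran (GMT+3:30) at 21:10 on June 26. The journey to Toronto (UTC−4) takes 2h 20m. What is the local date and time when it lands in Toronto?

16:00 on June 26

Toronto is 7:30 behind Tehran.
After 2 hours 20 minutes it is 23:30 in Tehran.
Shift by the zone difference: 23:30 − 7:30 = 16:00 on Jun 26 in Toronto.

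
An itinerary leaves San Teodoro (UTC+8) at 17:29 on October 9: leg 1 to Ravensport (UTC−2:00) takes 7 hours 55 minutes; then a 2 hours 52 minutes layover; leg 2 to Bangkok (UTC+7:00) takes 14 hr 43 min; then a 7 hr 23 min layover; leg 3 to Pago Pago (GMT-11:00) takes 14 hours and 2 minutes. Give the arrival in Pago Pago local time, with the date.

21:24 on October 10

Convert departure to UTC: 17:29 − 8:00 = 09:29 UTC on Oct 9.
Add 7 hours 55 minutes leg 1 → 17:24 UTC.
Add 2 hours 52 minutes layover in Ravensport → 20:16 UTC.
Add 14 hours 43 minutes leg 2 → 10:59 UTC (Oct 10).
Add 7 hours and 23 minutes layover in Bangkok → 18:22 UTC.
Add 14 hours and 2 minutes leg 3 → 08:24 UTC (Oct 11).
Pago Pago is UTC−11:00, so local arrival = 08:24 − 11:00 = 21:24 on Oct 10.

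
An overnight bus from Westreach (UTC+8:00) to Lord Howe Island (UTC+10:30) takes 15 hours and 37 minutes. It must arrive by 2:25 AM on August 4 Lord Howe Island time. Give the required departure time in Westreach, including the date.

8:18 AM on Aug 3

Target arrival in UTC: 2:25 AM − 10:30 = 3:55 PM on Aug 3.
Subtract 15 hours 37 minutes → departure 12:18 AM UTC on Aug 3.
Westreach is UTC+8:00: 12:18 AM + 8:00 = 8:18 AM on Aug 3.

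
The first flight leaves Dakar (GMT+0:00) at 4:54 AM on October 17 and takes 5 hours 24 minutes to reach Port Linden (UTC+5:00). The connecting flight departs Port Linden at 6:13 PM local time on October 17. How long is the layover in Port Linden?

Dakar is at UTC+0, so departure is already 4:54 AM UTC on Oct 17.
Add 5 hours 24 minutes flight time → 10:18 AM UTC.
Port Linden is UTC+5:00, so local arrival = 10:18 AM + 5:00 = 3:18 PM on Oct 17.
Layover = 6:13 PM − 3:18 PM = 2 hours 55 minutes.

2 hours 55 minutes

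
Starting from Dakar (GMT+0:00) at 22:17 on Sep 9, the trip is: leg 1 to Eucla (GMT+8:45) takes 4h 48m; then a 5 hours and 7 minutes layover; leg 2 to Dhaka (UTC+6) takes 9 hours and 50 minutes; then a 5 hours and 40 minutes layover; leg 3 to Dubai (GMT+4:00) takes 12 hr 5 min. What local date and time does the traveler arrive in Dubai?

Dakar is at UTC+0, so departure is already 22:17 UTC on Sep 9.
Add 4 hours 48 minutes leg 1 → 03:05 UTC (Sep 10).
Add 5 hours 7 minutes layover in Eucla → 08:12 UTC.
Add 9 hours and 50 minutes leg 2 → 18:02 UTC.
Add 5 hours 40 minutes layover in Dhaka → 23:42 UTC.
Add 12 hours and 5 minutes leg 3 → 11:47 UTC (Sep 11).
Dubai is UTC+4:00, so local arrival = 11:47 + 4:00 = 15:47 on Sep 11.

15:47 on September 11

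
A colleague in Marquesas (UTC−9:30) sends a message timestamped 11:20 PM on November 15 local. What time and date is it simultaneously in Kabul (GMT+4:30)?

1:20 PM on November 16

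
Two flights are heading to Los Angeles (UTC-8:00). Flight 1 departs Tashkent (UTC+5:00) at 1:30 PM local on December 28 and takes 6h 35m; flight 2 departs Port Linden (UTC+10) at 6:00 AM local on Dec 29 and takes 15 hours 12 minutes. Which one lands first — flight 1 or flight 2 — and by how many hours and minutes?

the first, by 20 hours 7 minutes

Flight 1 in UTC: 1:30 PM − 5:00 = 8:30 AM on Dec 28.
+6 hours 35 minutes → arrive 3:05 PM UTC on Dec 28.
Flight 2 in UTC: 6:00 AM − 10:00 = 8:00 PM on Dec 28.
+15 hours and 12 minutes → arrive 11:12 AM UTC on Dec 29.
Flight 1 lands earlier by 20 hours 7 minutes.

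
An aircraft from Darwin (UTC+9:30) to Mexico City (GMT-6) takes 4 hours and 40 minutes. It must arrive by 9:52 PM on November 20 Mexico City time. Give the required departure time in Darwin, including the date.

8:42 AM on November 21

Target arrival in UTC: 9:52 PM + 6:00 = 3:52 AM on Nov 21.
Subtract 4 hours and 40 minutes → departure 11:12 PM UTC on Nov 20.
Darwin is UTC+9:30: 11:12 PM + 9:30 = 8:42 AM on Nov 21.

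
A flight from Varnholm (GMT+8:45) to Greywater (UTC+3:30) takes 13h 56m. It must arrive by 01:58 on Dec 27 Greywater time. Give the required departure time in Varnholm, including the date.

Target arrival in UTC: 01:58 − 3:30 = 22:28 on Dec 26.
Subtract 13 hours 56 minutes → departure 08:32 UTC on Dec 26.
Varnholm is UTC+8:45: 08:32 + 8:45 = 17:17 on Dec 26.

17:17 on December 26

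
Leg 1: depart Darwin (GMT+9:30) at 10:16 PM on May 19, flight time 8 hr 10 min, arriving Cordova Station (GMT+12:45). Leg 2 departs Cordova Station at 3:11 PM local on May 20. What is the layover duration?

Convert departure to UTC: 10:16 PM − 9:30 = 12:46 PM UTC on May 19.
Add 8 hours and 10 minutes flight time → 8:56 PM UTC.
Cordova Station is UTC+12:45, so local arrival = 8:56 PM + 12:45 = 9:41 AM on May 20.
Layover = 3:11 PM − 9:41 AM = 5 hours 30 minutes.

5 hours 30 minutes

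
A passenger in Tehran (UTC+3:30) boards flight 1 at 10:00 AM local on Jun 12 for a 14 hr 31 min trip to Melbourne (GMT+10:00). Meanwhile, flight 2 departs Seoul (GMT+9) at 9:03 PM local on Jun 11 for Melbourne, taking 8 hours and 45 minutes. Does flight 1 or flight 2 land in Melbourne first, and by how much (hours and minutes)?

the second, by 24 hours 13 minutes

Flight 1 in UTC: 10:00 AM − 3:30 = 6:30 AM on Jun 12.
+14 hours and 31 minutes → arrive 9:01 PM UTC on Jun 12.
Flight 2 in UTC: 9:03 PM − 9:00 = 12:03 PM on Jun 11.
+8 hours 45 minutes → arrive 8:48 PM UTC on Jun 11.
Flight 2 lands earlier by 24 hours 13 minutes.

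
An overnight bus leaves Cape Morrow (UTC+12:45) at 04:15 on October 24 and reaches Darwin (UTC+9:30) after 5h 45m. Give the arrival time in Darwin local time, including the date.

Convert departure to UTC: 04:15 − 12:45 = 15:30 UTC on Oct 23.
Add 5 hours 45 minutes travel time → 21:15 UTC.
Darwin is UTC+9:30, so local arrival = 21:15 + 9:30 = 06:45 on Oct 24.

06:45 on October 24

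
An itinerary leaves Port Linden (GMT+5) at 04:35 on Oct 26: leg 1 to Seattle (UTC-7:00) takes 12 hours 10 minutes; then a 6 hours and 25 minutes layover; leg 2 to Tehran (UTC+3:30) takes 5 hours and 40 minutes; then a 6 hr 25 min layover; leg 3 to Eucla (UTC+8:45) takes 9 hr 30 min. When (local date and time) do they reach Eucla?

00:30 on October 28

Convert departure to UTC: 04:35 − 5:00 = 23:35 UTC on Oct 25.
Add 12 hours and 10 minutes leg 1 → 11:45 UTC (Oct 26).
Add 6 hours and 25 minutes layover in Seattle → 18:10 UTC.
Add 5 hours 40 minutes leg 2 → 23:50 UTC.
Add 6 hours and 25 minutes layover in Tehran → 06:15 UTC (Oct 27).
Add 9 hours and 30 minutes leg 3 → 15:45 UTC.
Eucla is UTC+8:45, so local arrival = 15:45 + 8:45 = 00:30 on Oct 28.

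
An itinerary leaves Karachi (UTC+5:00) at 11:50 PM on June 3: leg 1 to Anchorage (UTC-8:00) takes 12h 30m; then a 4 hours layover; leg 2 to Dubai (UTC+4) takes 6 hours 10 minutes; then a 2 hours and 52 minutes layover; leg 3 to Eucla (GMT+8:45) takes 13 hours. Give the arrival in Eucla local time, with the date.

Convert departure to UTC: 11:50 PM − 5:00 = 6:50 PM UTC on Jun 3.
Add 12 hours and 30 minutes leg 1 → 7:20 AM UTC (Jun 4).
Add 4 hours layover in Anchorage → 11:20 AM UTC.
Add 6 hours 10 minutes leg 2 → 5:30 PM UTC.
Add 2 hours and 52 minutes layover in Dubai → 8:22 PM UTC.
Add 13 hours leg 3 → 9:22 AM UTC (Jun 5).
Eucla is UTC+8:45, so local arrival = 9:22 AM + 8:45 = 6:07 PM on Jun 5.

6:07 PM on Jun 5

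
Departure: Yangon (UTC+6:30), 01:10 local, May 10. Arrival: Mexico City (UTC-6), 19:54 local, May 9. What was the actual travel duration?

Departure in UTC: 01:10 − 6:30 = 18:40 on May 9.
Arrival in UTC: 19:54 + 6:00 = 01:54 on May 10.
Elapsed = 01:54 − 18:40 (+1 day) = 7 hours 14 minutes.

7 hours 14 minutes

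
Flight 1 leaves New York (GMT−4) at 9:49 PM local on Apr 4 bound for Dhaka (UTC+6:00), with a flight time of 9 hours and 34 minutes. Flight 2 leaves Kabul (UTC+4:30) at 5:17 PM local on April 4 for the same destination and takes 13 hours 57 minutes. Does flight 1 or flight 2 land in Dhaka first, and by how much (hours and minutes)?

Flight 1 in UTC: 9:49 PM + 4:00 = 1:49 AM on Apr 5.
+9 hours and 34 minutes → arrive 11:23 AM UTC on Apr 5.
Flight 2 in UTC: 5:17 PM − 4:30 = 12:47 PM on Apr 4.
+13 hours 57 minutes → arrive 2:44 AM UTC on Apr 5.
Flight 2 lands earlier by 8 hours 39 minutes.

the second, by 8 hours 39 minutes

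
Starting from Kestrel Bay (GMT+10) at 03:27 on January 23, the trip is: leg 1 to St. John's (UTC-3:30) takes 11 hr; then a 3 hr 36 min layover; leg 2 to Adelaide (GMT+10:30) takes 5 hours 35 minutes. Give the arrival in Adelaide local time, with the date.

00:08 on January 24

Convert departure to UTC: 03:27 − 10:00 = 17:27 UTC on Jan 22.
Add 11 hours leg 1 → 04:27 UTC (Jan 23).
Add 3 hours 36 minutes layover in St. John's → 08:03 UTC.
Add 5 hours 35 minutes leg 2 → 13:38 UTC.
Adelaide is UTC+10:30, so local arrival = 13:38 + 10:30 = 00:08 on Jan 24.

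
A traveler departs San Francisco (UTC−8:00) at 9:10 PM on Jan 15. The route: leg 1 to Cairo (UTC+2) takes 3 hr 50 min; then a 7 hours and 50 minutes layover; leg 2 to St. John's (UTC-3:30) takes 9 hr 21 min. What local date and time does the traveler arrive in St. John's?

10:41 PM on Jan 16

Convert departure to UTC: 9:10 PM + 8:00 = 5:10 AM UTC on Jan 16.
Add 3 hours 50 minutes leg 1 → 9:00 AM UTC.
Add 7 hours and 50 minutes layover in Cairo → 4:50 PM UTC.
Add 9 hours and 21 minutes leg 2 → 2:11 AM UTC (Jan 17).
St. John's is UTC−3:30, so local arrival = 2:11 AM − 3:30 = 10:41 PM on Jan 16.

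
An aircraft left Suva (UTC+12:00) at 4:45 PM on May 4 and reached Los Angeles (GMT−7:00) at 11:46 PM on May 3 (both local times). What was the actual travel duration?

Departure in UTC: 4:45 PM − 12:00 = 4:45 AM on May 4.
Arrival in UTC: 11:46 PM + 7:00 = 6:46 AM on May 4.
Elapsed = 6:46 AM − 4:45 AM = 2 hours 1 minute.

2 hours 1 minute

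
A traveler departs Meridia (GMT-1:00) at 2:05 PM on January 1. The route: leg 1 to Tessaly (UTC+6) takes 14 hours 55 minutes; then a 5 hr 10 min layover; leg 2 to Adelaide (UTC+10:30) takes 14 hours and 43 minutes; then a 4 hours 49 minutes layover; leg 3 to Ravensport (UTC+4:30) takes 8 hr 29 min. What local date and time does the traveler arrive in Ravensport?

7:41 PM on January 3

Convert departure to UTC: 2:05 PM + 1:00 = 3:05 PM UTC on Jan 1.
Add 14 hours and 55 minutes leg 1 → 6:00 AM UTC (Jan 2).
Add 5 hours 10 minutes layover in Tessaly → 11:10 AM UTC.
Add 14 hours and 43 minutes leg 2 → 1:53 AM UTC (Jan 3).
Add 4 hours and 49 minutes layover in Adelaide → 6:42 AM UTC.
Add 8 hours 29 minutes leg 3 → 3:11 PM UTC.
Ravensport is UTC+4:30, so local arrival = 3:11 PM + 4:30 = 7:41 PM on Jan 3.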